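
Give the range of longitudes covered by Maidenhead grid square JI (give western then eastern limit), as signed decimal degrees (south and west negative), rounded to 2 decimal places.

Field J=9, I=8: +9·20° lon, +8·10° lat → SW at lon 0°, lat -10°.
Cell spans 20° lon × 10° lat.
west 0.00, east 20.00.

0.00, 20.00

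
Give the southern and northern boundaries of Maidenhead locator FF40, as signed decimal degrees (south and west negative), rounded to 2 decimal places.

Field F=5, F=5: +5·20° lon, +5·10° lat → SW at lon -80°, lat -40°.
Square 4, 0: +4·2° lon, +0·1° lat → SW at lon -72°, lat -40°.
Cell spans 2° lon × 1° lat.
south -40.00, north -39.00.

-40.00, -39.00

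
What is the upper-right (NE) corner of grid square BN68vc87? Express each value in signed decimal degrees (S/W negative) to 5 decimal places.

Field B=1, N=13: +1·20° lon, +13·10° lat → SW at lon -160°, lat 40°.
Square 6, 8: +6·2° lon, +8·1° lat → SW at lon -148°, lat 48°.
Subsquare v=21, c=2: +21·0.0833333° lon, +2·0.0416667° lat → SW at lon -146.25°, lat 48.0833°.
Extended square 8, 7: +8·0.00833333° lon, +7·0.00416667° lat → SW at lon -146.183°, lat 48.1125°.
Cell spans 0.00833333° lon × 0.00416667° lat. NE corner is SW corner plus one full cell.
latitude 48.11667, longitude -146.17500.

48.11667, -146.17500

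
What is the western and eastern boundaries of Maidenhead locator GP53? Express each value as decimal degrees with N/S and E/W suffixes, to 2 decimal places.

Field G=6, P=15: +6·20° lon, +15·10° lat → SW at lon -60°, lat 60°.
Square 5, 3: +5·2° lon, +3·1° lat → SW at lon -50°, lat 63°.
Cell spans 2° lon × 1° lat.
west 50.00° W, east 48.00° W.

50.00° W, 48.00° W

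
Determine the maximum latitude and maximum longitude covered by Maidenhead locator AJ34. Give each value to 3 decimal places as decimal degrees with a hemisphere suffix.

5.000° N, 172.000° W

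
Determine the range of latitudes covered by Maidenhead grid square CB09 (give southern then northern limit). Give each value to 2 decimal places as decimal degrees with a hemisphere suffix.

71.00° S, 70.00° S

Field C=2, B=1: +2·20° lon, +1·10° lat → SW at lon -140°, lat -80°.
Square 0, 9: +0·2° lon, +9·1° lat → SW at lon -140°, lat -71°.
Cell spans 2° lon × 1° lat.
south 71.00° S, north 70.00° S.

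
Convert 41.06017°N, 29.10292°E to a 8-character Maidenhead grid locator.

KN41nb24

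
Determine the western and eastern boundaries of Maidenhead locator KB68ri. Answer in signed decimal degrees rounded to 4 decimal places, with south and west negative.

Field K=10, B=1: +10·20° lon, +1·10° lat → SW at lon 20°, lat -80°.
Square 6, 8: +6·2° lon, +8·1° lat → SW at lon 32°, lat -72°.
Subsquare r=17, i=8: +17·0.0833333° lon, +8·0.0416667° lat → SW at lon 33.4167°, lat -71.6667°.
Cell spans 0.0833333° lon × 0.0416667° lat.
west 33.4167, east 33.5000.

33.4167, 33.5000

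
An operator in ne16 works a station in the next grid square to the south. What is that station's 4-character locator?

NE15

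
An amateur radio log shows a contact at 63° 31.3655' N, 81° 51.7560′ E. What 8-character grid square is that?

Shift to the Maidenhead origin (180°W, 90°S): lon 261.86260, lat 153.52276.
Field: lon ⌊261.86260/20⌋ = 13 → N; lat ⌊153.52276/10⌋ = 15 → P.
Square: lon ⌊1.86260/2⌋ = 0; lat ⌊3.52276/1⌋ = 3.
Subsquare: lon ⌊1.86260/0.0833333⌋ = 22 → w; lat ⌊0.52276/0.0416667⌋ = 12 → m.
Extended square: lon ⌊0.02927/0.00833333⌋ = 3; lat ⌊0.02276/0.00416667⌋ = 5.

NP03wm35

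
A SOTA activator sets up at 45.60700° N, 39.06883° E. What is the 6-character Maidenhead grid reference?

Shift to the Maidenhead origin (180°W, 90°S): lon 219.0688, lat 135.6070.
Field: lon ⌊219.0688/20⌋ = 10 → K; lat ⌊135.6070/10⌋ = 13 → N.
Square: lon ⌊19.0688/2⌋ = 9; lat ⌊5.6070/1⌋ = 5.
Subsquare: lon ⌊1.0688/0.0833333⌋ = 12 → m; lat ⌊0.6070/0.0416667⌋ = 14 → o.

KN95mo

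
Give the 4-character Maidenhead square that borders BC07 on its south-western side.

Longitude square 0; −1 → -1, wraps to 9, carry into field.
Longitude field B = 1; −1 → 0 = A.
Latitude square 7; −1 → 6.

AC96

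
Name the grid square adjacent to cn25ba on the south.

Latitude subsquare a = 0; −1 → -1, wraps to 23 = x, carry into square.
Latitude square 5; −1 → 4.
The longitude characters are unchanged.

CN24bx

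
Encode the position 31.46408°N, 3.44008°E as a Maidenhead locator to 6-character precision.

Offset from 180°W / 90°S: lon 183.4401°, lat 121.4641°.
Field (20°×10°, letters A–R): 183.4401/20 → 9 → J, 121.4641/10 → 12 → M; chars JM.
Square (2°×1°, digits 0–9): 3.4401/2 → 1, 1.4641/1 → 1; chars 11.
Subsquare (5′×2.5′, letters a–x): 1.4401/0.0833333 → 17 → r, 0.4641/0.0416667 → 11 → l; chars rl.

JM11rl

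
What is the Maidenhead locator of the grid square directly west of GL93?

GL83

Longitude square 9; −1 → 8.
The latitude characters are unchanged.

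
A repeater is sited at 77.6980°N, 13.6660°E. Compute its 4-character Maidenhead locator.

Offset from 180°W / 90°S: lon 193.67°, lat 167.70°.
Field (20°×10°, letters A–R): lon ⌊193.67/20⌋ = 9 → J; lat ⌊167.70/10⌋ = 16 → Q.
Square (2°×1°, digits 0–9): lon ⌊13.67/2⌋ = 6; lat ⌊7.70/1⌋ = 7.

JQ67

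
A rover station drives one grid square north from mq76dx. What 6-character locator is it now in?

Latitude subsquare x = 23; +1 → 24, wraps to 0 = a, carry into square.
Latitude square 6; +1 → 7.
The longitude characters are unchanged.

MQ77da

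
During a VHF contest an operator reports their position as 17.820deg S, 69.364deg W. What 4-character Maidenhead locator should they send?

Add 180° to longitude and 90° to latitude: 110.64, 72.18.
Field (20°×10°, letters A–R): 110.64/20 → 5 → F, 72.18/10 → 7 → H; chars FH.
Square (2°×1°, digits 0–9): 10.64/2 → 5, 2.18/1 → 2; chars 52.

FH52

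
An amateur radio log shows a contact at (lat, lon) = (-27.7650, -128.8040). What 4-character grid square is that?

Add 180° to longitude and 90° to latitude: 51.20, 62.23.
Field: lon ⌊51.20/20⌋ = 2 → C; lat ⌊62.23/10⌋ = 6 → G.
Square: lon ⌊11.20/2⌋ = 5; lat ⌊2.23/1⌋ = 2.

CG52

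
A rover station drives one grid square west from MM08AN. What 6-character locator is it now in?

LM98xn

Longitude subsquare a = 0; −1 → -1, wraps to 23 = x, carry into square.
Longitude square 0; −1 → -1, wraps to 9, carry into field.
Longitude field M = 12; −1 → 11 = L.
The latitude characters are unchanged.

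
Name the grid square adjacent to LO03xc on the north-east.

Longitude subsquare x = 23; +1 → 24, wraps to 0 = a, carry into square.
Longitude square 0; +1 → 1.
Latitude subsquare c = 2; +1 → 3 = d.

LO13ad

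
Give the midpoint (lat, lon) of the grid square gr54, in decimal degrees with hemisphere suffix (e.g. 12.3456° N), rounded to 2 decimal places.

84.50° N, 49.00° W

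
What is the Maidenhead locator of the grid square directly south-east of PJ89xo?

PJ99an

Longitude subsquare x = 23; +1 → 24, wraps to 0 = a, carry into square.
Longitude square 8; +1 → 9.
Latitude subsquare o = 14; −1 → 13 = n.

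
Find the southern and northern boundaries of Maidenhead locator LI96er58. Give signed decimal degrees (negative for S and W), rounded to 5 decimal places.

Field L=11, I=8: +11·20° lon, +8·10° lat → SW at lon 40°, lat -10°.
Square 9, 6: +9·2° lon, +6·1° lat → SW at lon 58°, lat -4°.
Subsquare e=4, r=17: +4·0.0833333° lon, +17·0.0416667° lat → SW at lon 58.3333°, lat -3.29167°.
Extended square 5, 8: +5·0.00833333° lon, +8·0.00416667° lat → SW at lon 58.375°, lat -3.25833°.
Cell spans 0.00833333° lon × 0.00416667° lat.
south -3.25833, north -3.25417.

-3.25833, -3.25417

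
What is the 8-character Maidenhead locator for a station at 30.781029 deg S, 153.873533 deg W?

BF39bf52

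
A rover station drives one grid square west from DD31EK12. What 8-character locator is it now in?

Longitude extended square 1; −1 → 0.
The latitude characters are unchanged.

DD31ek02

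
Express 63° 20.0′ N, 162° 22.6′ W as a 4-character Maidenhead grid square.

AP83

Shift to the Maidenhead origin (180°W, 90°S): lon 17.62, lat 153.33.
Field: lon ⌊17.62/20⌋ = 0 → A; lat ⌊153.33/10⌋ = 15 → P.
Square: lon ⌊17.62/2⌋ = 8; lat ⌊3.33/1⌋ = 3.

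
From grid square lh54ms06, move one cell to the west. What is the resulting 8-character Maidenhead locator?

Longitude extended square 0; −1 → -1, wraps to 9, carry into subsquare.
Longitude subsquare m = 12; −1 → 11 = l.
The latitude characters are unchanged.

LH54ls96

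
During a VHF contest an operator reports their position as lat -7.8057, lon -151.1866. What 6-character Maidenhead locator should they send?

BI42je

Offset from 180°W / 90°S: lon 28.8134°, lat 82.1943°.
Field: lon ⌊28.8134/20⌋ = 1 → B; lat ⌊82.1943/10⌋ = 8 → I.
Square: lon ⌊8.8134/2⌋ = 4; lat ⌊2.1943/1⌋ = 2.
Subsquare: lon ⌊0.8134/0.0833333⌋ = 9 → j; lat ⌊0.1943/0.0416667⌋ = 4 → e.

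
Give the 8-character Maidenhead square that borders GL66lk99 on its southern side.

GL66lk98

Latitude extended square 9; −1 → 8.
The longitude characters are unchanged.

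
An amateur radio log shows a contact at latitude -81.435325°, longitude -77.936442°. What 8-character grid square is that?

Shift to the Maidenhead origin (180°W, 90°S): lon 102.06356, lat 8.56467.
Field: 102.06356/20 → 5 → F, 8.56467/10 → 0 → A; chars FA.
Square: 2.06356/2 → 1, 8.56467/1 → 8; chars 18.
Subsquare: 0.06356/0.0833333 → 0 → a, 0.56467/0.0416667 → 13 → n; chars an.
Extended square: 0.06356/0.00833333 → 7, 0.02301/0.00416667 → 5; chars 75.

FA18an75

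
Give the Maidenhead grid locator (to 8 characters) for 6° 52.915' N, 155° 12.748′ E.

QJ76ov51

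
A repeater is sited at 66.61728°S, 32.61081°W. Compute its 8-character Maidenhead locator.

Offset from 180°W / 90°S: lon 147.38919°, lat 23.38272°.
Field: 147.38919/20 → 7 → H, 23.38272/10 → 2 → C; chars HC.
Square: 7.38919/2 → 3, 3.38272/1 → 3; chars 33.
Subsquare: 1.38919/0.0833333 → 16 → q, 0.38272/0.0416667 → 9 → j; chars qj.
Extended square: 0.05586/0.00833333 → 6, 0.00772/0.00416667 → 1; chars 61.

HC33qj61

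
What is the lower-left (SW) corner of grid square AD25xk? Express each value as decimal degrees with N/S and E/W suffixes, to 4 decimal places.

54.5833° S, 174.0833° W

Field A=0, D=3: +0·20° lon, +3·10° lat → SW at lon -180°, lat -60°.
Square 2, 5: +2·2° lon, +5·1° lat → SW at lon -176°, lat -55°.
Subsquare x=23, k=10: +23·0.0833333° lon, +10·0.0416667° lat → SW at lon -174.083°, lat -54.5833°.
latitude 54.5833° S, longitude 174.0833° W.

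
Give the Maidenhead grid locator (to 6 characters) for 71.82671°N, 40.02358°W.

Add 180° to longitude and 90° to latitude: 139.9764, 161.8267.
Field: lon ⌊139.9764/20⌋ = 6 → G; lat ⌊161.8267/10⌋ = 16 → Q.
Square: lon ⌊19.9764/2⌋ = 9; lat ⌊1.8267/1⌋ = 1.
Subsquare: lon ⌊1.9764/0.0833333⌋ = 23 → x; lat ⌊0.8267/0.0416667⌋ = 19 → t.

GQ91xt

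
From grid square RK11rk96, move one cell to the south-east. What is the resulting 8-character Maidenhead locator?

RK11sk05

Longitude extended square 9; +1 → 10, wraps to 0, carry into subsquare.
Longitude subsquare r = 17; +1 → 18 = s.
Latitude extended square 6; −1 → 5.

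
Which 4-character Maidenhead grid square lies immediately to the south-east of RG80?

Longitude square 8; +1 → 9.
Latitude square 0; −1 → -1, wraps to 9, carry into field.
Latitude field G = 6; −1 → 5 = F.

RF99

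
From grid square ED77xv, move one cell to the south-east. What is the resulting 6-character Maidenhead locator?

ED87au

Longitude subsquare x = 23; +1 → 24, wraps to 0 = a, carry into square.
Longitude square 7; +1 → 8.
Latitude subsquare v = 21; −1 → 20 = u.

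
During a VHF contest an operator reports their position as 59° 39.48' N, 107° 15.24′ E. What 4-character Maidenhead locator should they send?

OO39

Add 180° to longitude and 90° to latitude: 287.25, 149.66.
Field: 287.25/20 → 14 → O, 149.66/10 → 14 → O; chars OO.
Square: 7.25/2 → 3, 9.66/1 → 9; chars 39.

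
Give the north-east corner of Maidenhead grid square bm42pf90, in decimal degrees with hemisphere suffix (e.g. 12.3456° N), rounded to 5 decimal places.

Field B=1, M=12: +1·20° lon, +12·10° lat → SW at lon -160°, lat 30°.
Square 4, 2: +4·2° lon, +2·1° lat → SW at lon -152°, lat 32°.
Subsquare p=15, f=5: +15·0.0833333° lon, +5·0.0416667° lat → SW at lon -150.75°, lat 32.2083°.
Extended square 9, 0: +9·0.00833333° lon, +0·0.00416667° lat → SW at lon -150.675°, lat 32.2083°.
Cell spans 0.00833333° lon × 0.00416667° lat. NE corner is SW corner plus one full cell.
latitude 32.21250° N, longitude 150.66667° W.

32.21250° N, 150.66667° W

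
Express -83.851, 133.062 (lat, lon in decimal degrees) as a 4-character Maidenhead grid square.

PA66

Offset from 180°W / 90°S: lon 313.06°, lat 6.15°.
Field: lon ⌊313.06/20⌋ = 15 → P; lat ⌊6.15/10⌋ = 0 → A.
Square: lon ⌊13.06/2⌋ = 6; lat ⌊6.15/1⌋ = 6.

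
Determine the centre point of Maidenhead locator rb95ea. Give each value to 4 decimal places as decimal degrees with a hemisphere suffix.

Field R=17, B=1: +17·20° lon, +1·10° lat → SW at lon 160°, lat -80°.
Square 9, 5: +9·2° lon, +5·1° lat → SW at lon 178°, lat -75°.
Subsquare e=4, a=0: +4·0.0833333° lon, +0·0.0416667° lat → SW at lon 178.333°, lat -75°.
Cell spans 0.0833333° lon × 0.0416667° lat. Centre is SW corner plus half of each.
latitude 74.9792° S, longitude 178.3750° E.

74.9792° S, 178.3750° E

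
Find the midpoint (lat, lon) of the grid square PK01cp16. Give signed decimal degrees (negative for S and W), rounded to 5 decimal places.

11.65208, 120.17917

Field P=15, K=10: +15·20° lon, +10·10° lat → SW at lon 120°, lat 10°.
Square 0, 1: +0·2° lon, +1·1° lat → SW at lon 120°, lat 11°.
Subsquare c=2, p=15: +2·0.0833333° lon, +15·0.0416667° lat → SW at lon 120.167°, lat 11.625°.
Extended square 1, 6: +1·0.00833333° lon, +6·0.00416667° lat → SW at lon 120.175°, lat 11.65°.
Cell spans 0.00833333° lon × 0.00416667° lat. Centre is SW corner plus half of each.
latitude 11.65208, longitude 120.17917.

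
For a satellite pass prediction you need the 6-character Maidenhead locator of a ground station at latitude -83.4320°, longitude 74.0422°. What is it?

MA76an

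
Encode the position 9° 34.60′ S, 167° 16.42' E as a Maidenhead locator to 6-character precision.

RI30pk

Add 180° to longitude and 90° to latitude: 347.2737, 80.4233.
Field (20°×10°, letters A–R): 347.2737/20 → 17 → R, 80.4233/10 → 8 → I; chars RI.
Square (2°×1°, digits 0–9): 7.2737/2 → 3, 0.4233/1 → 0; chars 30.
Subsquare (5′×2.5′, letters a–x): 1.2737/0.0833333 → 15 → p, 0.4233/0.0416667 → 10 → k; chars pk.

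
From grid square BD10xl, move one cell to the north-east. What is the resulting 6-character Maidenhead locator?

Longitude subsquare x = 23; +1 → 24, wraps to 0 = a, carry into square.
Longitude square 1; +1 → 2.
Latitude subsquare l = 11; +1 → 12 = m.

BD20am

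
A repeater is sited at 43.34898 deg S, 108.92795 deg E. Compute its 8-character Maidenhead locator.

Shift to the Maidenhead origin (180°W, 90°S): lon 288.92795, lat 46.65102.
Field: lon ⌊288.92795/20⌋ = 14 → O; lat ⌊46.65102/10⌋ = 4 → E.
Square: lon ⌊8.92795/2⌋ = 4; lat ⌊6.65102/1⌋ = 6.
Subsquare: lon ⌊0.92795/0.0833333⌋ = 11 → l; lat ⌊0.65102/0.0416667⌋ = 15 → p.
Extended square: lon ⌊0.01128/0.00833333⌋ = 1; lat ⌊0.02602/0.00416667⌋ = 6.

OE46lp16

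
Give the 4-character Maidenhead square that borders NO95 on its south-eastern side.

OO04

Longitude square 9; +1 → 10, wraps to 0, carry into field.
Longitude field N = 13; +1 → 14 = O.
Latitude square 5; −1 → 4.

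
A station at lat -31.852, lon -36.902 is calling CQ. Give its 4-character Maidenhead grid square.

HF18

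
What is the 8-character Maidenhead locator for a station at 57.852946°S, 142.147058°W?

BD82wd25

Shift to the Maidenhead origin (180°W, 90°S): lon 37.85294, lat 32.14705.
Field (20°×10°, letters A–R): lon ⌊37.85294/20⌋ = 1 → B; lat ⌊32.14705/10⌋ = 3 → D.
Square (2°×1°, digits 0–9): lon ⌊17.85294/2⌋ = 8; lat ⌊2.14705/1⌋ = 2.
Subsquare (5′×2.5′, letters a–x): lon ⌊1.85294/0.0833333⌋ = 22 → w; lat ⌊0.14705/0.0416667⌋ = 3 → d.
Extended square (30″×15″, digits 0–9): lon ⌊0.01961/0.00833333⌋ = 2; lat ⌊0.02205/0.00416667⌋ = 5.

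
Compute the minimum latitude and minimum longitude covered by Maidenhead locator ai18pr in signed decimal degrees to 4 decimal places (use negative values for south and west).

-1.2917, -176.7500

Field A=0, I=8: +0·20° lon, +8·10° lat → SW at lon -180°, lat -10°.
Square 1, 8: +1·2° lon, +8·1° lat → SW at lon -178°, lat -2°.
Subsquare p=15, r=17: +15·0.0833333° lon, +17·0.0416667° lat → SW at lon -176.75°, lat -1.29167°.
latitude -1.2917, longitude -176.7500.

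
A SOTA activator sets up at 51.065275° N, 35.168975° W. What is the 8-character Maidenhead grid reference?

HO21jb95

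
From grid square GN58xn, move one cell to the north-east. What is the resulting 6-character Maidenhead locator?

Longitude subsquare x = 23; +1 → 24, wraps to 0 = a, carry into square.
Longitude square 5; +1 → 6.
Latitude subsquare n = 13; +1 → 14 = o.

GN68ao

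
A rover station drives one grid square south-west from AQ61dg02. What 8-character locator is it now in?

AQ61cg91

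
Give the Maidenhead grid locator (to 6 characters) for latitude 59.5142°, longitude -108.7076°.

Shift to the Maidenhead origin (180°W, 90°S): lon 71.2924, lat 149.5142.
Field: 71.2924/20 → 3 → D, 149.5142/10 → 14 → O; chars DO.
Square: 11.2924/2 → 5, 9.5142/1 → 9; chars 59.
Subsquare: 1.2924/0.0833333 → 15 → p, 0.5142/0.0416667 → 12 → m; chars pm.

DO59pm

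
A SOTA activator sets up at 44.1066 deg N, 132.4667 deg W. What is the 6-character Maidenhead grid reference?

Add 180° to longitude and 90° to latitude: 47.5333, 134.1066.
Field: 47.5333/20 → 2 → C, 134.1066/10 → 13 → N; chars CN.
Square: 7.5333/2 → 3, 4.1066/1 → 4; chars 34.
Subsquare: 1.5333/0.0833333 → 18 → s, 0.1066/0.0416667 → 2 → c; chars sc.

CN34sc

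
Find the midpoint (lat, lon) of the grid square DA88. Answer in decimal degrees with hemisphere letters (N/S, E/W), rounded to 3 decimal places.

Field D=3, A=0: +3·20° lon, +0·10° lat → SW at lon -120°, lat -90°.
Square 8, 8: +8·2° lon, +8·1° lat → SW at lon -104°, lat -82°.
Cell spans 2° lon × 1° lat. Centre is SW corner plus half of each.
latitude 81.500° S, longitude 103.000° W.

81.500° S, 103.000° W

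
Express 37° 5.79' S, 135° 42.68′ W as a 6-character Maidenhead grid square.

CF22dv

Offset from 180°W / 90°S: lon 44.2887°, lat 52.9035°.
Field: 44.2887/20 → 2 → C, 52.9035/10 → 5 → F; chars CF.
Square: 4.2887/2 → 2, 2.9035/1 → 2; chars 22.
Subsquare: 0.2887/0.0833333 → 3 → d, 0.9035/0.0416667 → 21 → v; chars dv.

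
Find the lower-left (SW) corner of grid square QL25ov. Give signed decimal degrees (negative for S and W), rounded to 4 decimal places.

Field Q=16, L=11: +16·20° lon, +11·10° lat → SW at lon 140°, lat 20°.
Square 2, 5: +2·2° lon, +5·1° lat → SW at lon 144°, lat 25°.
Subsquare o=14, v=21: +14·0.0833333° lon, +21·0.0416667° lat → SW at lon 145.167°, lat 25.875°.
latitude 25.8750, longitude 145.1667.

25.8750, 145.1667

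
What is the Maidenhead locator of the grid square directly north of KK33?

KK34

Latitude square 3; +1 → 4.
The longitude characters are unchanged.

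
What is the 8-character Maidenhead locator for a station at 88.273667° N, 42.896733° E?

LR18kg75

Shift to the Maidenhead origin (180°W, 90°S): lon 222.89673, lat 178.27367.
Field: lon ⌊222.89673/20⌋ = 11 → L; lat ⌊178.27367/10⌋ = 17 → R.
Square: lon ⌊2.89673/2⌋ = 1; lat ⌊8.27367/1⌋ = 8.
Subsquare: lon ⌊0.89673/0.0833333⌋ = 10 → k; lat ⌊0.27367/0.0416667⌋ = 6 → g.
Extended square: lon ⌊0.06340/0.00833333⌋ = 7; lat ⌊0.02367/0.00416667⌋ = 5.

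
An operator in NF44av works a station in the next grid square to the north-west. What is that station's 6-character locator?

Longitude subsquare a = 0; −1 → -1, wraps to 23 = x, carry into square.
Longitude square 4; −1 → 3.
Latitude subsquare v = 21; +1 → 22 = w.

NF34xw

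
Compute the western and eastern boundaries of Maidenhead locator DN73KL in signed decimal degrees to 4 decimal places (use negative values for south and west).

-105.1667, -105.0833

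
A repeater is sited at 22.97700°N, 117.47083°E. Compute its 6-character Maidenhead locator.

OL82rx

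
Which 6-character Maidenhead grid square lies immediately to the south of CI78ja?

CI77jx

Latitude subsquare a = 0; −1 → -1, wraps to 23 = x, carry into square.
Latitude square 8; −1 → 7.
The longitude characters are unchanged.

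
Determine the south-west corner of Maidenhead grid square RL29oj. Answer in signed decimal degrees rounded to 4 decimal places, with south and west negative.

29.3750, 165.1667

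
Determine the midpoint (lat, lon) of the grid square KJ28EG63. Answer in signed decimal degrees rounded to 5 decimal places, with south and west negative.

8.26458, 24.38750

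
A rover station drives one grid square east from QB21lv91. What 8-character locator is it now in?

Longitude extended square 9; +1 → 10, wraps to 0, carry into subsquare.
Longitude subsquare l = 11; +1 → 12 = m.
The latitude characters are unchanged.

QB21mv01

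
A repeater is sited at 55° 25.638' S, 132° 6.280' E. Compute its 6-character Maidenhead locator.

Add 180° to longitude and 90° to latitude: 312.1047, 34.5727.
Field: 312.1047/20 → 15 → P, 34.5727/10 → 3 → D; chars PD.
Square: 12.1047/2 → 6, 4.5727/1 → 4; chars 64.
Subsquare: 0.1047/0.0833333 → 1 → b, 0.5727/0.0416667 → 13 → n; chars bn.

PD64bn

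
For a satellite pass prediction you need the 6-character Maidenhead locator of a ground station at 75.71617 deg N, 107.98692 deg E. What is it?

OQ35xr

Add 180° to longitude and 90° to latitude: 287.9869, 165.7162.
Field: lon ⌊287.9869/20⌋ = 14 → O; lat ⌊165.7162/10⌋ = 16 → Q.
Square: lon ⌊7.9869/2⌋ = 3; lat ⌊5.7162/1⌋ = 5.
Subsquare: lon ⌊1.9869/0.0833333⌋ = 23 → x; lat ⌊0.7162/0.0416667⌋ = 17 → r.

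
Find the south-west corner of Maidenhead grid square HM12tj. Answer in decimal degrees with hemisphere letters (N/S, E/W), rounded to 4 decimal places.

32.3750° N, 36.4167° W

Field H=7, M=12: +7·20° lon, +12·10° lat → SW at lon -40°, lat 30°.
Square 1, 2: +1·2° lon, +2·1° lat → SW at lon -38°, lat 32°.
Subsquare t=19, j=9: +19·0.0833333° lon, +9·0.0416667° lat → SW at lon -36.4167°, lat 32.375°.
latitude 32.3750° N, longitude 36.4167° W.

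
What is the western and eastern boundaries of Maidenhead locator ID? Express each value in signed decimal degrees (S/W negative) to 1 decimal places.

-20.0, 0.0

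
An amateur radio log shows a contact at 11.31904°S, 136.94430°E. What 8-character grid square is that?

PH88lq33

Shift to the Maidenhead origin (180°W, 90°S): lon 316.94430, lat 78.68096.
Field: lon ⌊316.94430/20⌋ = 15 → P; lat ⌊78.68096/10⌋ = 7 → H.
Square: lon ⌊16.94430/2⌋ = 8; lat ⌊8.68096/1⌋ = 8.
Subsquare: lon ⌊0.94430/0.0833333⌋ = 11 → l; lat ⌊0.68096/0.0416667⌋ = 16 → q.
Extended square: lon ⌊0.02763/0.00833333⌋ = 3; lat ⌊0.01429/0.00416667⌋ = 3.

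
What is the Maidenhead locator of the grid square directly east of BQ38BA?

Longitude subsquare b = 1; +1 → 2 = c.
The latitude characters are unchanged.

BQ38ca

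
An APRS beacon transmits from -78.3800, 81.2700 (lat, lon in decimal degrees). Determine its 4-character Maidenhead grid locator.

NB01

Add 180° to longitude and 90° to latitude: 261.27, 11.62.
Field: 261.27/20 → 13 → N, 11.62/10 → 1 → B; chars NB.
Square: 1.27/2 → 0, 1.62/1 → 1; chars 01.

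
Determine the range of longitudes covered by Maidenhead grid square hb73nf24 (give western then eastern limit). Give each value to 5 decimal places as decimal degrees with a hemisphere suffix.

24.90000° W, 24.89167° W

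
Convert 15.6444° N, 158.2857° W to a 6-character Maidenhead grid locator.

Add 180° to longitude and 90° to latitude: 21.7143, 105.6444.
Field: 21.7143/20 → 1 → B, 105.6444/10 → 10 → K; chars BK.
Square: 1.7143/2 → 0, 5.6444/1 → 5; chars 05.
Subsquare: 1.7143/0.0833333 → 20 → u, 0.6444/0.0416667 → 15 → p; chars up.

BK05up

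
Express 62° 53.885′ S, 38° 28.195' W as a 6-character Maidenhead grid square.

HC07sc

Offset from 180°W / 90°S: lon 141.5301°, lat 27.1019°.
Field (20°×10°, letters A–R): lon ⌊141.5301/20⌋ = 7 → H; lat ⌊27.1019/10⌋ = 2 → C.
Square (2°×1°, digits 0–9): lon ⌊1.5301/2⌋ = 0; lat ⌊7.1019/1⌋ = 7.
Subsquare (5′×2.5′, letters a–x): lon ⌊1.5301/0.0833333⌋ = 18 → s; lat ⌊0.1019/0.0416667⌋ = 2 → c.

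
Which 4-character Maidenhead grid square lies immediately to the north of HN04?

Latitude square 4; +1 → 5.
The longitude characters are unchanged.

HN05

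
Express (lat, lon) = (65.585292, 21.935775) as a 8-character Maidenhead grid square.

KP05xo20

Add 180° to longitude and 90° to latitude: 201.93578, 155.58529.
Field (20°×10°, letters A–R): lon ⌊201.93578/20⌋ = 10 → K; lat ⌊155.58529/10⌋ = 15 → P.
Square (2°×1°, digits 0–9): lon ⌊1.93578/2⌋ = 0; lat ⌊5.58529/1⌋ = 5.
Subsquare (5′×2.5′, letters a–x): lon ⌊1.93578/0.0833333⌋ = 23 → x; lat ⌊0.58529/0.0416667⌋ = 14 → o.
Extended square (30″×15″, digits 0–9): lon ⌊0.01911/0.00833333⌋ = 2; lat ⌊0.00196/0.00416667⌋ = 0.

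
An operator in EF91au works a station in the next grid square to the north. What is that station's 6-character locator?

Latitude subsquare u = 20; +1 → 21 = v.
The longitude characters are unchanged.

EF91av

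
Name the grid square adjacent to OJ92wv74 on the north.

OJ92wv75

Latitude extended square 4; +1 → 5.
The longitude characters are unchanged.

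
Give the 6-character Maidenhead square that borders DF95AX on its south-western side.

Longitude subsquare a = 0; −1 → -1, wraps to 23 = x, carry into square.
Longitude square 9; −1 → 8.
Latitude subsquare x = 23; −1 → 22 = w.

DF85xw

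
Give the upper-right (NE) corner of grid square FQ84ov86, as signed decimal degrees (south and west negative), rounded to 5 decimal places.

Field F=5, Q=16: +5·20° lon, +16·10° lat → SW at lon -80°, lat 70°.
Square 8, 4: +8·2° lon, +4·1° lat → SW at lon -64°, lat 74°.
Subsquare o=14, v=21: +14·0.0833333° lon, +21·0.0416667° lat → SW at lon -62.8333°, lat 74.875°.
Extended square 8, 6: +8·0.00833333° lon, +6·0.00416667° lat → SW at lon -62.7667°, lat 74.9°.
Cell spans 0.00833333° lon × 0.00416667° lat. NE corner is SW corner plus one full cell.
latitude 74.90417, longitude -62.75833.

74.90417, -62.75833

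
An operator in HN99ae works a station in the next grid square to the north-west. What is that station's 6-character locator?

HN89xf

Longitude subsquare a = 0; −1 → -1, wraps to 23 = x, carry into square.
Longitude square 9; −1 → 8.
Latitude subsquare e = 4; +1 → 5 = f.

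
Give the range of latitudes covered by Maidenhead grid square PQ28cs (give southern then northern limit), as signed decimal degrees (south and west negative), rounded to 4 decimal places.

78.7500, 78.7917

Field P=15, Q=16: +15·20° lon, +16·10° lat → SW at lon 120°, lat 70°.
Square 2, 8: +2·2° lon, +8·1° lat → SW at lon 124°, lat 78°.
Subsquare c=2, s=18: +2·0.0833333° lon, +18·0.0416667° lat → SW at lon 124.167°, lat 78.75°.
Cell spans 0.0833333° lon × 0.0416667° lat.
south 78.7500, north 78.7917.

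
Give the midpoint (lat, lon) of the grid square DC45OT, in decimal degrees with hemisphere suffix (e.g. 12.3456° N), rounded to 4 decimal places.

Field D=3, C=2: +3·20° lon, +2·10° lat → SW at lon -120°, lat -70°.
Square 4, 5: +4·2° lon, +5·1° lat → SW at lon -112°, lat -65°.
Subsquare o=14, t=19: +14·0.0833333° lon, +19·0.0416667° lat → SW at lon -110.833°, lat -64.2083°.
Cell spans 0.0833333° lon × 0.0416667° lat. Centre is SW corner plus half of each.
latitude 64.1875° S, longitude 110.7917° W.

64.1875° S, 110.7917° W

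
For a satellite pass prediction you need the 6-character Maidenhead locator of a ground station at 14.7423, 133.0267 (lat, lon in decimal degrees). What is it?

Offset from 180°W / 90°S: lon 313.0267°, lat 104.7423°.
Field: 313.0267/20 → 15 → P, 104.7423/10 → 10 → K; chars PK.
Square: 13.0267/2 → 6, 4.7423/1 → 4; chars 64.
Subsquare: 1.0267/0.0833333 → 12 → m, 0.7423/0.0416667 → 17 → r; chars mr.

PK64mr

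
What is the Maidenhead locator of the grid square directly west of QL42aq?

Longitude subsquare a = 0; −1 → -1, wraps to 23 = x, carry into square.
Longitude square 4; −1 → 3.
The latitude characters are unchanged.

QL32xq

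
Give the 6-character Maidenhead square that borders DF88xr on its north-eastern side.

Longitude subsquare x = 23; +1 → 24, wraps to 0 = a, carry into square.
Longitude square 8; +1 → 9.
Latitude subsquare r = 17; +1 → 18 = s.

DF98as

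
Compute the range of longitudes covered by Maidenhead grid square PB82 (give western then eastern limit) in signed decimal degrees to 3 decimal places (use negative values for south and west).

136.000, 138.000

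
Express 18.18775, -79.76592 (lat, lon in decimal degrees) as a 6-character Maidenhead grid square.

Offset from 180°W / 90°S: lon 100.2341°, lat 108.1877°.
Field: lon ⌊100.2341/20⌋ = 5 → F; lat ⌊108.1877/10⌋ = 10 → K.
Square: lon ⌊0.2341/2⌋ = 0; lat ⌊8.1877/1⌋ = 8.
Subsquare: lon ⌊0.2341/0.0833333⌋ = 2 → c; lat ⌊0.1877/0.0416667⌋ = 4 → e.

FK08ce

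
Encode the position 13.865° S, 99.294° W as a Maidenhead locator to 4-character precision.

EH06

Add 180° to longitude and 90° to latitude: 80.71, 76.14.
Field: lon ⌊80.71/20⌋ = 4 → E; lat ⌊76.14/10⌋ = 7 → H.
Square: lon ⌊0.71/2⌋ = 0; lat ⌊6.14/1⌋ = 6.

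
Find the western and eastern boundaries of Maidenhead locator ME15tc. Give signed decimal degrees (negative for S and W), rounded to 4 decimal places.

63.5833, 63.6667

Field M=12, E=4: +12·20° lon, +4·10° lat → SW at lon 60°, lat -50°.
Square 1, 5: +1·2° lon, +5·1° lat → SW at lon 62°, lat -45°.
Subsquare t=19, c=2: +19·0.0833333° lon, +2·0.0416667° lat → SW at lon 63.5833°, lat -44.9167°.
Cell spans 0.0833333° lon × 0.0416667° lat.
west 63.5833, east 63.6667.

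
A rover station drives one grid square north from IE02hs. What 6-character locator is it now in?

IE02ht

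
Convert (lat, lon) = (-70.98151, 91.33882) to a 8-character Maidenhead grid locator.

Offset from 180°W / 90°S: lon 271.33882°, lat 19.01849°.
Field: lon ⌊271.33882/20⌋ = 13 → N; lat ⌊19.01849/10⌋ = 1 → B.
Square: lon ⌊11.33882/2⌋ = 5; lat ⌊9.01849/1⌋ = 9.
Subsquare: lon ⌊1.33882/0.0833333⌋ = 16 → q; lat ⌊0.01849/0.0416667⌋ = 0 → a.
Extended square: lon ⌊0.00549/0.00833333⌋ = 0; lat ⌊0.01849/0.00416667⌋ = 4.

NB59qa04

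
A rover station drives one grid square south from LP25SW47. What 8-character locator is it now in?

LP25sw46

Latitude extended square 7; −1 → 6.
The longitude characters are unchanged.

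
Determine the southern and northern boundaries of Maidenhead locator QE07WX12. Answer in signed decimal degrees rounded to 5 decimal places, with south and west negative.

-42.03333, -42.02917

Field Q=16, E=4: +16·20° lon, +4·10° lat → SW at lon 140°, lat -50°.
Square 0, 7: +0·2° lon, +7·1° lat → SW at lon 140°, lat -43°.
Subsquare w=22, x=23: +22·0.0833333° lon, +23·0.0416667° lat → SW at lon 141.833°, lat -42.0417°.
Extended square 1, 2: +1·0.00833333° lon, +2·0.00416667° lat → SW at lon 141.842°, lat -42.0333°.
Cell spans 0.00833333° lon × 0.00416667° lat.
south -42.03333, north -42.02917.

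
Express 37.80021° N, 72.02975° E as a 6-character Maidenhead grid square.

MM67at

Add 180° to longitude and 90° to latitude: 252.0298, 127.8002.
Field: 252.0298/20 → 12 → M, 127.8002/10 → 12 → M; chars MM.
Square: 12.0298/2 → 6, 7.8002/1 → 7; chars 67.
Subsquare: 0.0298/0.0833333 → 0 → a, 0.8002/0.0416667 → 19 → t; chars at.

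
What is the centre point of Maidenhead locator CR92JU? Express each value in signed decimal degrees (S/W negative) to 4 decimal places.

82.8542, -121.2083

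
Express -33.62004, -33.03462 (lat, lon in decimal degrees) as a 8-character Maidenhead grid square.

HF36lj51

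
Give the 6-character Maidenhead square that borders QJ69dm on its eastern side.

QJ69em

Longitude subsquare d = 3; +1 → 4 = e.
The latitude characters are unchanged.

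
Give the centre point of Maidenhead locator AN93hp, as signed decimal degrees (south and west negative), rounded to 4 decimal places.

Field A=0, N=13: +0·20° lon, +13·10° lat → SW at lon -180°, lat 40°.
Square 9, 3: +9·2° lon, +3·1° lat → SW at lon -162°, lat 43°.
Subsquare h=7, p=15: +7·0.0833333° lon, +15·0.0416667° lat → SW at lon -161.417°, lat 43.625°.
Cell spans 0.0833333° lon × 0.0416667° lat. Centre is SW corner plus half of each.
latitude 43.6458, longitude -161.3750.

43.6458, -161.3750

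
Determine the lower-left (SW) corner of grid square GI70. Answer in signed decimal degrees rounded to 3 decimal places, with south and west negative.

Field G=6, I=8: +6·20° lon, +8·10° lat → SW at lon -60°, lat -10°.
Square 7, 0: +7·2° lon, +0·1° lat → SW at lon -46°, lat -10°.
latitude -10.000, longitude -46.000.

-10.000, -46.000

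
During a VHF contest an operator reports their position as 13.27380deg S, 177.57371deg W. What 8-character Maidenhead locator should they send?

AH16fr14

Offset from 180°W / 90°S: lon 2.42629°, lat 76.72620°.
Field: lon ⌊2.42629/20⌋ = 0 → A; lat ⌊76.72620/10⌋ = 7 → H.
Square: lon ⌊2.42629/2⌋ = 1; lat ⌊6.72620/1⌋ = 6.
Subsquare: lon ⌊0.42629/0.0833333⌋ = 5 → f; lat ⌊0.72620/0.0416667⌋ = 17 → r.
Extended square: lon ⌊0.00962/0.00833333⌋ = 1; lat ⌊0.01787/0.00416667⌋ = 4.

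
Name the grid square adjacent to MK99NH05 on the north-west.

Longitude extended square 0; −1 → -1, wraps to 9, carry into subsquare.
Longitude subsquare n = 13; −1 → 12 = m.
Latitude extended square 5; +1 → 6.

MK99mh96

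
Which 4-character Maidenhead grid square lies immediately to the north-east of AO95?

BO06

Longitude square 9; +1 → 10, wraps to 0, carry into field.
Longitude field A = 0; +1 → 1 = B.
Latitude square 5; +1 → 6.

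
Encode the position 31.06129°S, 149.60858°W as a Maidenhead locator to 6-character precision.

BF58ew

Shift to the Maidenhead origin (180°W, 90°S): lon 30.3914, lat 58.9387.
Field: lon ⌊30.3914/20⌋ = 1 → B; lat ⌊58.9387/10⌋ = 5 → F.
Square: lon ⌊10.3914/2⌋ = 5; lat ⌊8.9387/1⌋ = 8.
Subsquare: lon ⌊0.3914/0.0833333⌋ = 4 → e; lat ⌊0.9387/0.0416667⌋ = 22 → w.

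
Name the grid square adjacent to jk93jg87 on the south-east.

Longitude extended square 8; +1 → 9.
Latitude extended square 7; −1 → 6.

JK93jg96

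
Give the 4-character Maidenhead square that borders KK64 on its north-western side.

KK55

Longitude square 6; −1 → 5.
Latitude square 4; +1 → 5.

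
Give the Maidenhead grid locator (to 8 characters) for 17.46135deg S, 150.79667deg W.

BH42om49

Shift to the Maidenhead origin (180°W, 90°S): lon 29.20333, lat 72.53865.
Field (20°×10°, letters A–R): lon ⌊29.20333/20⌋ = 1 → B; lat ⌊72.53865/10⌋ = 7 → H.
Square (2°×1°, digits 0–9): lon ⌊9.20333/2⌋ = 4; lat ⌊2.53865/1⌋ = 2.
Subsquare (5′×2.5′, letters a–x): lon ⌊1.20333/0.0833333⌋ = 14 → o; lat ⌊0.53865/0.0416667⌋ = 12 → m.
Extended square (30″×15″, digits 0–9): lon ⌊0.03666/0.00833333⌋ = 4; lat ⌊0.03865/0.00416667⌋ = 9.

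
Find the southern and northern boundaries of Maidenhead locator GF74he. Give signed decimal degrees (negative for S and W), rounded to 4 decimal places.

-35.8333, -35.7917

Field G=6, F=5: +6·20° lon, +5·10° lat → SW at lon -60°, lat -40°.
Square 7, 4: +7·2° lon, +4·1° lat → SW at lon -46°, lat -36°.
Subsquare h=7, e=4: +7·0.0833333° lon, +4·0.0416667° lat → SW at lon -45.4167°, lat -35.8333°.
Cell spans 0.0833333° lon × 0.0416667° lat.
south -35.8333, north -35.7917.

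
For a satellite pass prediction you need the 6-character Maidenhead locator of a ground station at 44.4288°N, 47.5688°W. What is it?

Shift to the Maidenhead origin (180°W, 90°S): lon 132.4312, lat 134.4288.
Field: 132.4312/20 → 6 → G, 134.4288/10 → 13 → N; chars GN.
Square: 12.4312/2 → 6, 4.4288/1 → 4; chars 64.
Subsquare: 0.4312/0.0833333 → 5 → f, 0.4288/0.0416667 → 10 → k; chars fk.

GN64fk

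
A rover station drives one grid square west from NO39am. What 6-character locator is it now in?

Longitude subsquare a = 0; −1 → -1, wraps to 23 = x, carry into square.
Longitude square 3; −1 → 2.
The latitude characters are unchanged.

NO29xm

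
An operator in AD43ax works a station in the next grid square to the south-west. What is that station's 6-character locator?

Longitude subsquare a = 0; −1 → -1, wraps to 23 = x, carry into square.
Longitude square 4; −1 → 3.
Latitude subsquare x = 23; −1 → 22 = w.

AD33xw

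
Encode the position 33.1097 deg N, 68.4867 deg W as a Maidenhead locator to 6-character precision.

FM53sc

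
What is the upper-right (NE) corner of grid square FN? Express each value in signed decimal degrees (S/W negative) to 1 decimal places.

50.0, -60.0

Field F=5, N=13: +5·20° lon, +13·10° lat → SW at lon -80°, lat 40°.
Cell spans 20° lon × 10° lat. NE corner is SW corner plus one full cell.
latitude 50.0, longitude -60.0.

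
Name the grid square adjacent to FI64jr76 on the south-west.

FI64jr65

Longitude extended square 7; −1 → 6.
Latitude extended square 6; −1 → 5.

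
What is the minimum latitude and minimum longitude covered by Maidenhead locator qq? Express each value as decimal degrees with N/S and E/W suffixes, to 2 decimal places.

Field Q=16, Q=16: +16·20° lon, +16·10° lat → SW at lon 140°, lat 70°.
latitude 70.00° N, longitude 140.00° E.

70.00° N, 140.00° E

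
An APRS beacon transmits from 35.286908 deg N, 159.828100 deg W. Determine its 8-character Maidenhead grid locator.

BM05cg08

Offset from 180°W / 90°S: lon 20.17190°, lat 125.28691°.
Field: 20.17190/20 → 1 → B, 125.28691/10 → 12 → M; chars BM.
Square: 0.17190/2 → 0, 5.28691/1 → 5; chars 05.
Subsquare: 0.17190/0.0833333 → 2 → c, 0.28691/0.0416667 → 6 → g; chars cg.
Extended square: 0.00523/0.00833333 → 0, 0.03691/0.00416667 → 8; chars 08.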